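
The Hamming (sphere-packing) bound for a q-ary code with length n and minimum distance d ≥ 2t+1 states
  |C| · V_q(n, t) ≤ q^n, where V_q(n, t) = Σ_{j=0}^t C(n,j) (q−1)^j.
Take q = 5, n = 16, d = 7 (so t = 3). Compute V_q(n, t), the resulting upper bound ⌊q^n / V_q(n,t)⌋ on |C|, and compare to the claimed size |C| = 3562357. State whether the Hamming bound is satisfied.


V_q(n, t) = 37825, q^n = 152587890625, Hamming bound = 4034048, |C| = 3562357 ≤ bound (satisfied).

Step 1: Compute V_q(n, t) = Σ_{j=0}^3 C(n, j) (q−1)^j.
  j = 0: C(16,0)·(4)^0 = 1·1 = 1.
  j = 1: C(16,1)·(4)^1 = 16·4 = 64.
  j = 2: C(16,2)·(4)^2 = 120·16 = 1920.
  j = 3: C(16,3)·(4)^3 = 560·64 = 35840.
  V_q(n, t) = 1 + 64 + 1920 + 35840 = 37825.
Step 2: q^n = 5^16 = 152587890625.
Step 3: Hamming bound ⌊q^n / V_q(n,t)⌋ = ⌊152587890625/37825⌋ = 4034048.
Step 4: Compare |C| = 3562357 to 4034048: satisfied.
The claimed |C| lies below the Hamming bound.


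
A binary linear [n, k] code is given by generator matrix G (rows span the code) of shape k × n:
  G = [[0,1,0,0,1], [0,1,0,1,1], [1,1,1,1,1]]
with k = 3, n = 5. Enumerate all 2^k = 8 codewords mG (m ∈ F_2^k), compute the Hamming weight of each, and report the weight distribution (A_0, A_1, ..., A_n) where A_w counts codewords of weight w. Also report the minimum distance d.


Weight distribution: A_0 = 1, A_1 = 1, A_2 = 2, A_3 = 2, A_4 = 1, A_5 = 1. Minimum distance d = 1.

Enumerate all 2^3 = 8 messages m ∈ F_2^3.
For each, compute codeword c = mG in F_2^5, then tally its weight.
  m = 000 → c = 00000, weight = 0.
  m = 100 → c = 01001, weight = 2.
  m = 010 → c = 01011, weight = 3.
  m = 110 → c = 00010, weight = 1.
  m = 001 → c = 11111, weight = 5.
  m = 101 → c = 10110, weight = 3.
  m = 011 → c = 10100, weight = 2.
  m = 111 → c = 11101, weight = 4.
Tally weights:
  weight 0: 1 codewords.
  weight 1: 1 codewords.
  weight 2: 2 codewords.
  weight 3: 2 codewords.
  weight 4: 1 codewords.
  weight 5: 1 codewords.
Minimum distance d = smallest w > 0 with A_w > 0 = 1.
Sanity: Σ A_w = 8 = 2^3 = 8 ✓.


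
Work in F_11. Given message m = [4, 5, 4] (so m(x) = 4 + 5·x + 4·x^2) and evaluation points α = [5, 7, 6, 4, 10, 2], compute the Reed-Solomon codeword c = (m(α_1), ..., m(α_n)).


c = [8, 4, 2, 0, 3, 8]

Message polynomial: m(x) = 4 + 5·x + 4·x^2 (mod 11).
For each evaluation point α_i, compute m(α_i) mod 11:
  α_1 = 5: Horner steps 4 → 3 → 8, so m(5) = 8.
  α_2 = 7: Horner steps 4 → 0 → 4, so m(7) = 4.
  α_3 = 6: Horner steps 4 → 7 → 2, so m(6) = 2.
  α_4 = 4: Horner steps 4 → 10 → 0, so m(4) = 0.
  α_5 = 10: Horner steps 4 → 1 → 3, so m(10) = 3.
  α_6 = 2: Horner steps 4 → 2 → 8, so m(2) = 8.
Codeword c = [8, 4, 2, 0, 3, 8] ∈ F_11^6.


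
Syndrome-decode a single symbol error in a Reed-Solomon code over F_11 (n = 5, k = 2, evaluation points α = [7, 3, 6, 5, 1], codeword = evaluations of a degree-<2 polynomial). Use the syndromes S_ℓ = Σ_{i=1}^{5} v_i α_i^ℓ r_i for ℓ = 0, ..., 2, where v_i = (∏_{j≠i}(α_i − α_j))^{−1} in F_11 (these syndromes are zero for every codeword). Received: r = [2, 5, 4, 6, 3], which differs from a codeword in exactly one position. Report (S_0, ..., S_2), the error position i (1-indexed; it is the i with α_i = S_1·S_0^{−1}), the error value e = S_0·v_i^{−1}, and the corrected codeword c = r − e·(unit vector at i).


S = (4, 1, 3), error at position 2, error magnitude e = 6, c = [2, 10, 4, 6, 3].

Step 1: column multipliers v_i = (∏_{j≠i}(α_i − α_j))^{−1} mod 11.
  i = 1 (α = 7): (7−3)(7−6)(7−5)(7−1) = 4·1·2·6 = 48 ≡ 4, so v_1 = 4^{−1} = 3 (mod 11).
  i = 2 (α = 3): (3−7)(3−6)(3−5)(3−1) = (−4)·(−3)·(−2)·2 = −48 ≡ 7, so v_2 = 7^{−1} = 8 (mod 11).
  i = 3 (α = 6): (6−7)(6−3)(6−5)(6−1) = (−1)·3·1·5 = −15 ≡ 7, so v_3 = 7^{−1} = 8 (mod 11).
  i = 4 (α = 5): (5−7)(5−3)(5−6)(5−1) = (−2)·2·(−1)·4 = 16 ≡ 5, so v_4 = 5^{−1} = 9 (mod 11).
  i = 5 (α = 1): (1−7)(1−3)(1−6)(1−5) = (−6)·(−2)·(−5)·(−4) = 240 ≡ 9, so v_5 = 9^{−1} = 5 (mod 11).
  v = [3, 8, 8, 9, 5].
Step 2: syndromes of r = [2, 5, 4, 6, 3] (all sums mod 11).
  S_0 = Σ v_i r_i = 3·2 + 8·5 + 8·4 + 9·6 + 5·3 = 147 ≡ 4.
  S_1 = Σ v_i α_i r_i = 3·7·2 + 8·3·5 + 8·6·4 + 9·5·6 + 5·1·3 = 639 ≡ 1.
  α_i^2 mod 11 = [5, 9, 3, 3, 1].
  S_2 = Σ v_i α_i^2 r_i = 3·5·2 + 8·9·5 + 8·3·4 + 9·3·6 + 5·1·3 = 663 ≡ 3.
  S = (4, 1, 3) ≠ 0, so r is not a codeword (an error is present).
Step 3: locate the error. For a single error e at position i, S_ℓ = v_i·e·α_i^ℓ, so α_err = S_1/S_0.
  S_0^{−1} = 4^{−1} = 3 (mod 11), so α_err = 1·3 = 3 ≡ 3 = α_2. Error position i = 2.
  Consistency check: S_2/S_1 = 3·1 = 3 ≡ 3 = α_err ✓ (single-error assumption holds).
Step 4: error magnitude e = S_0/v_2 = S_0·∏_{j≠2}(α_2 − α_j) = 4·7 = 28 ≡ 6 (mod 11).
Step 5: correct position 2: c_2 = r_2 − e = 5 − 6 ≡ 10 (mod 11). Hence c = [2, 10, 4, 6, 3].
  Check: interpolating c through the α_i gives m(x) = 5 + 9·x (degree < 2) with m(α_i) = c_i for every i, so c is indeed a codeword.


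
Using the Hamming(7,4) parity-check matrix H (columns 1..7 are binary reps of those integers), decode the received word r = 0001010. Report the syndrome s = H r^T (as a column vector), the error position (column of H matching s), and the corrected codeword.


s = (0, 1, 0)^T, error position = 2, corrected codeword c = 0101010

Compute s = H r^T mod 2 one row at a time:
  s_1 = 1 + 0 + 1 + 0 = 2 ≡ 0 (mod 2).
  s_2 = 0 + 0 + 1 + 0 = 1 ≡ 1 (mod 2).
  s_3 = 0 + 0 + 0 + 0 = 0 ≡ 0 (mod 2).
s = (0, 1, 0)^T — this equals column 2 of H (binary 010), so error is at position 2.
Correct: flip bit 2 of r = 0001010 to get c = 0101010.


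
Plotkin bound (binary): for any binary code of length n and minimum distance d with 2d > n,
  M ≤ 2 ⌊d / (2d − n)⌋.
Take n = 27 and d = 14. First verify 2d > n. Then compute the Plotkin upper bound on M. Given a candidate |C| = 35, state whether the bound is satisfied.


Plotkin bound M ≤ 28; given |C| = 35 > bound (violated).

Check applicability: 2d = 28, n = 27.
2d − n = 1 > 0, so Plotkin applies.
Compute d/(2d−n) = 14/1 ≈ 14.0000.
⌊d/(2d−n)⌋ = 14.
Plotkin bound: M ≤ 2·14 = 28.
Given |C| = 35, check: VIOLATED.
This |C| is above the Plotkin bound, so no binary code with n = 27, d = 14 and 35 codewords exists.


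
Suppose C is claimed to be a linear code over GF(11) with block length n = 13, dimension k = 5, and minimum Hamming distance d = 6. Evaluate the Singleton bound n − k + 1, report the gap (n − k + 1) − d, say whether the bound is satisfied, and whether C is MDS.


Singleton RHS = n − k + 1 = 9, slack = 3, bound satisfied, not MDS.

Singleton bound: d ≤ n − k + 1.
Here n = 13, k = 5, so n − k + 1 = 9.
Given d = 6, check d ≤ 9: YES.
Slack = (n − k + 1) − d = 3.
The code is NOT MDS (slack = 3 > 0).
Description: the claimed parameters are [13, 5, 6]_11; such a code would be non-MDS.


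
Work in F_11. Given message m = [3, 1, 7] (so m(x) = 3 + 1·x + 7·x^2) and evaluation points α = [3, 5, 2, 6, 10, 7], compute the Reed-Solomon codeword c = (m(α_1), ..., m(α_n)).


c = [3, 7, 0, 8, 9, 1]

Message polynomial: m(x) = 3 + 1·x + 7·x^2 (mod 11).
For each evaluation point α_i, compute m(α_i) mod 11:
  α_1 = 3: Horner steps 7 → 0 → 3, so m(3) = 3.
  α_2 = 5: Horner steps 7 → 3 → 7, so m(5) = 7.
  α_3 = 2: Horner steps 7 → 4 → 0, so m(2) = 0.
  α_4 = 6: Horner steps 7 → 10 → 8, so m(6) = 8.
  α_5 = 10: Horner steps 7 → 5 → 9, so m(10) = 9.
  α_6 = 7: Horner steps 7 → 6 → 1, so m(7) = 1.
Codeword c = [3, 7, 0, 8, 9, 1] ∈ F_11^6.


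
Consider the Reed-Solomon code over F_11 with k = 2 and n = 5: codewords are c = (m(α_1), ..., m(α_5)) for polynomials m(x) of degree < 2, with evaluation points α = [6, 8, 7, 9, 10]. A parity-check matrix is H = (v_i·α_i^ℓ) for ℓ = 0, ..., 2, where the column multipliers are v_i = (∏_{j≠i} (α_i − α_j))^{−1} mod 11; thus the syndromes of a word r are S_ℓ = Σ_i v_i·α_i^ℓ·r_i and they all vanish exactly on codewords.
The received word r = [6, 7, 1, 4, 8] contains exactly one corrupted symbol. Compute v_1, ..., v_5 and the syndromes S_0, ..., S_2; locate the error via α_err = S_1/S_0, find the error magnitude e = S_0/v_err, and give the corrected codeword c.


S = (7, 8, 6), error at position 4, error magnitude e = 2, c = [6, 7, 1, 2, 8].

Step 1: column multipliers v_i = (∏_{j≠i}(α_i − α_j))^{−1} mod 11.
  i = 1 (α = 6): (6−8)(6−7)(6−9)(6−10) = (−2)·(−1)·(−3)·(−4) = 24 ≡ 2, so v_1 = 2^{−1} = 6 (mod 11).
  i = 2 (α = 8): (8−6)(8−7)(8−9)(8−10) = 2·1·(−1)·(−2) = 4 ≡ 4, so v_2 = 4^{−1} = 3 (mod 11).
  i = 3 (α = 7): (7−6)(7−8)(7−9)(7−10) = 1·(−1)·(−2)·(−3) = −6 ≡ 5, so v_3 = 5^{−1} = 9 (mod 11).
  i = 4 (α = 9): (9−6)(9−8)(9−7)(9−10) = 3·1·2·(−1) = −6 ≡ 5, so v_4 = 5^{−1} = 9 (mod 11).
  i = 5 (α = 10): (10−6)(10−8)(10−7)(10−9) = 4·2·3·1 = 24 ≡ 2, so v_5 = 2^{−1} = 6 (mod 11).
  v = [6, 3, 9, 9, 6].
Step 2: syndromes of r = [6, 7, 1, 4, 8] (all sums mod 11).
  S_0 = Σ v_i r_i = 6·6 + 3·7 + 9·1 + 9·4 + 6·8 = 150 ≡ 7.
  S_1 = Σ v_i α_i r_i = 6·6·6 + 3·8·7 + 9·7·1 + 9·9·4 + 6·10·8 = 1251 ≡ 8.
  α_i^2 mod 11 = [3, 9, 5, 4, 1].
  S_2 = Σ v_i α_i^2 r_i = 6·3·6 + 3·9·7 + 9·5·1 + 9·4·4 + 6·1·8 = 534 ≡ 6.
  S = (7, 8, 6) ≠ 0, so r is not a codeword (an error is present).
Step 3: locate the error. For a single error e at position i, S_ℓ = v_i·e·α_i^ℓ, so α_err = S_1/S_0.
  S_0^{−1} = 7^{−1} = 8 (mod 11), so α_err = 8·8 = 64 ≡ 9 = α_4. Error position i = 4.
  Consistency check: S_2/S_1 = 6·7 = 42 ≡ 9 = α_err ✓ (single-error assumption holds).
Step 4: error magnitude e = S_0/v_4 = S_0·∏_{j≠4}(α_4 − α_j) = 7·5 = 35 ≡ 2 (mod 11).
Step 5: correct position 4: c_4 = r_4 − e = 4 − 2 ≡ 2 (mod 11). Hence c = [6, 7, 1, 2, 8].
  Check: interpolating c through the α_i gives m(x) = 3 + 6·x (degree < 2) with m(α_i) = c_i for every i, so c is indeed a codeword.


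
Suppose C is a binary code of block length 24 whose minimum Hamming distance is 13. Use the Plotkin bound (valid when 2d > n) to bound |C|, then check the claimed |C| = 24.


Plotkin bound M ≤ 12; given |C| = 24 > bound (violated).

Check applicability: 2d = 26, n = 24.
2d − n = 2 > 0, so Plotkin applies.
Compute d/(2d−n) = 13/2 ≈ 6.5000.
⌊d/(2d−n)⌋ = 6.
Plotkin bound: M ≤ 2·6 = 12.
Given |C| = 24, check: VIOLATED.
This |C| is above the Plotkin bound, so no binary code with n = 24, d = 13 and 24 codewords exists.


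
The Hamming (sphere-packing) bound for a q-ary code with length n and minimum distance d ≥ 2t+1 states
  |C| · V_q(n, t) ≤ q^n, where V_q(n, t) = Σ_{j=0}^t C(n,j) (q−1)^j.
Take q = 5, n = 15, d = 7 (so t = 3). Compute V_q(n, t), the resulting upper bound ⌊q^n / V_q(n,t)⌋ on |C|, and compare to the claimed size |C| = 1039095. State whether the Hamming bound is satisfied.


V_q(n, t) = 30861, q^n = 30517578125, Hamming bound = 988871, |C| = 1039095 > bound (violated).

Step 1: Compute V_q(n, t) = Σ_{j=0}^3 C(n, j) (q−1)^j.
  j = 0: C(15,0)·(4)^0 = 1·1 = 1.
  j = 1: C(15,1)·(4)^1 = 15·4 = 60.
  j = 2: C(15,2)·(4)^2 = 105·16 = 1680.
  j = 3: C(15,3)·(4)^3 = 455·64 = 29120.
  V_q(n, t) = 1 + 60 + 1680 + 29120 = 30861.
Step 2: q^n = 5^15 = 30517578125.
Step 3: Hamming bound ⌊q^n / V_q(n,t)⌋ = ⌊30517578125/30861⌋ = 988871.
Step 4: Compare |C| = 1039095 to 988871: violated.
The claimed |C| lies above the Hamming bound, so no 5-ary code of length 15 with d ≥ 7 can have 1039095 codewords.


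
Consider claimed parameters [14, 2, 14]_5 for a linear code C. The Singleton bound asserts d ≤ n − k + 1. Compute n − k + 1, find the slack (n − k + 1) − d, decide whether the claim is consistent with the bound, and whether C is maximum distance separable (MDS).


Singleton RHS = n − k + 1 = 13, slack = -1, bound violated (no such code; not MDS).

Singleton bound: d ≤ n − k + 1.
Here n = 14, k = 2, so n − k + 1 = 13.
Given d = 14, check d ≤ 13: NO.
Slack = (n − k + 1) − d = -1.
The slack is negative: d = 14 exceeds n − k + 1 = 13 by 1, so the Singleton bound is violated and no linear [14, 2, 14]_5 code can exist. In particular it is not MDS (MDS requires d = n − k + 1 exactly).
Description: the claimed parameters are [14, 2, 14]_5; such a code would be impossible (violates the Singleton bound).


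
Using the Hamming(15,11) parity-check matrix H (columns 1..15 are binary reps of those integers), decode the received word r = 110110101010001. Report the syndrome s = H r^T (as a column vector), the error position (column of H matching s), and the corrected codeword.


s = (1, 0, 0, 0)^T, error position = 8, corrected codeword c = 110110111010001

Compute s = H r^T mod 2 one row at a time:
  s_1 = 0 + 1 + 0 + 1 + 0 + 0 + 0 + 1 = 3 ≡ 1 (mod 2).
  s_2 = 1 + 1 + 0 + 1 + 0 + 0 + 0 + 1 = 4 ≡ 0 (mod 2).
  s_3 = 1 + 0 + 0 + 1 + 0 + 1 + 0 + 1 = 4 ≡ 0 (mod 2).
  s_4 = 1 + 0 + 1 + 1 + 1 + 1 + 0 + 1 = 6 ≡ 0 (mod 2).
s = (1, 0, 0, 0)^T — this equals column 8 of H (binary 1000), so error is at position 8.
Correct: flip bit 8 of r = 110110101010001 to get c = 110110111010001.


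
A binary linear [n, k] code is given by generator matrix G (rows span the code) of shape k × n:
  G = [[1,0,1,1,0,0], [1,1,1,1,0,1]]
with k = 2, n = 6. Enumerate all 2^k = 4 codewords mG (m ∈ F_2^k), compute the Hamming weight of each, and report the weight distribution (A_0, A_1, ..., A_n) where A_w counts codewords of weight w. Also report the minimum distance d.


Weight distribution: A_0 = 1, A_2 = 1, A_3 = 1, A_5 = 1. Minimum distance d = 2.

Enumerate all 2^2 = 4 messages m ∈ F_2^2.
For each, compute codeword c = mG in F_2^6, then tally its weight.
  m = 00 → c = 000000, weight = 0.
  m = 10 → c = 101100, weight = 3.
  m = 01 → c = 111101, weight = 5.
  m = 11 → c = 010001, weight = 2.
Tally weights:
  weight 0: 1 codewords.
  weight 2: 1 codewords.
  weight 3: 1 codewords.
  weight 5: 1 codewords.
Minimum distance d = smallest w > 0 with A_w > 0 = 2.
Sanity: Σ A_w = 4 = 2^2 = 4 ✓.


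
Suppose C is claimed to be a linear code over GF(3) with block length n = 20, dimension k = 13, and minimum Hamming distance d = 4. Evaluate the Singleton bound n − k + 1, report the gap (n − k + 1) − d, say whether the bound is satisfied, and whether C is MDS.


Singleton RHS = n − k + 1 = 8, slack = 4, bound satisfied, not MDS.

Singleton bound: d ≤ n − k + 1.
Here n = 20, k = 13, so n − k + 1 = 8.
Given d = 4, check d ≤ 8: YES.
Slack = (n − k + 1) − d = 4.
The code is NOT MDS (slack = 4 > 0).
Description: the claimed parameters are [20, 13, 4]_3; such a code would be non-MDS.


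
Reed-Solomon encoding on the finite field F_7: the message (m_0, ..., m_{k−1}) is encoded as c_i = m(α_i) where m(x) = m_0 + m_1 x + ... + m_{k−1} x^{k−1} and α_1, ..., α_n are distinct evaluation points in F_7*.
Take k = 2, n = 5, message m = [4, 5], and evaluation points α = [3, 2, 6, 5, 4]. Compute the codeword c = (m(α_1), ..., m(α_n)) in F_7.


c = [5, 0, 6, 1, 3]

Message polynomial: m(x) = 4 + 5·x (mod 7).
For each evaluation point α_i, compute m(α_i) mod 7:
  α_1 = 3: Horner steps 5 → 5, so m(3) = 5.
  α_2 = 2: Horner steps 5 → 0, so m(2) = 0.
  α_3 = 6: Horner steps 5 → 6, so m(6) = 6.
  α_4 = 5: Horner steps 5 → 1, so m(5) = 1.
  α_5 = 4: Horner steps 5 → 3, so m(4) = 3.
Codeword c = [5, 0, 6, 1, 3] ∈ F_7^5.


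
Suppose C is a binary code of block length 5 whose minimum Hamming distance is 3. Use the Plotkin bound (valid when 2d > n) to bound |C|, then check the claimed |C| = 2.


Plotkin bound M ≤ 6; given |C| = 2 ≤ bound (satisfied).

Check applicability: 2d = 6, n = 5.
2d − n = 1 > 0, so Plotkin applies.
Compute d/(2d−n) = 3/1 ≈ 3.0000.
⌊d/(2d−n)⌋ = 3.
Plotkin bound: M ≤ 2·3 = 6.
Given |C| = 2, check: satisfied.
This |C| is below the Plotkin bound.


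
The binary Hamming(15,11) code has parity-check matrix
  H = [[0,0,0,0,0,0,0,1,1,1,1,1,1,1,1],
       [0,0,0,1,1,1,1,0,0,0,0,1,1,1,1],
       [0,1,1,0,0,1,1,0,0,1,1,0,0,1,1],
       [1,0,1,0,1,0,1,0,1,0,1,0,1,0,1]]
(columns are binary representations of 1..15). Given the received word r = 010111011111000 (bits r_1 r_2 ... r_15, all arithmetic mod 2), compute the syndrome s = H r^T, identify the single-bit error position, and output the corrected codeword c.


s = (1, 0, 0, 1)^T, error position = 9, corrected codeword c = 010111010111000

Compute s = H r^T mod 2 one row at a time:
  s_1 = 1 + 1 + 1 + 1 + 1 + 0 + 0 + 0 = 5 ≡ 1 (mod 2).
  s_2 = 1 + 1 + 1 + 0 + 1 + 0 + 0 + 0 = 4 ≡ 0 (mod 2).
  s_3 = 1 + 0 + 1 + 0 + 1 + 1 + 0 + 0 = 4 ≡ 0 (mod 2).
  s_4 = 0 + 0 + 1 + 0 + 1 + 1 + 0 + 0 = 3 ≡ 1 (mod 2).
s = (1, 0, 0, 1)^T — this equals column 9 of H (binary 1001), so error is at position 9.
Correct: flip bit 9 of r = 010111011111000 to get c = 010111010111000.


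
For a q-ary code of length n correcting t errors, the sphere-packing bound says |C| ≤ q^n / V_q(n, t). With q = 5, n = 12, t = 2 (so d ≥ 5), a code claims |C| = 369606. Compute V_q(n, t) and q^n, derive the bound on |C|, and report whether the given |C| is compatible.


V_q(n, t) = 1105, q^n = 244140625, Hamming bound = 220941, |C| = 369606 > bound (violated).

Step 1: Compute V_q(n, t) = Σ_{j=0}^2 C(n, j) (q−1)^j.
  j = 0: C(12,0)·(4)^0 = 1·1 = 1.
  j = 1: C(12,1)·(4)^1 = 12·4 = 48.
  j = 2: C(12,2)·(4)^2 = 66·16 = 1056.
  V_q(n, t) = 1 + 48 + 1056 = 1105.
Step 2: q^n = 5^12 = 244140625.
Step 3: Hamming bound ⌊q^n / V_q(n,t)⌋ = ⌊244140625/1105⌋ = 220941.
Step 4: Compare |C| = 369606 to 220941: violated.
The claimed |C| lies above the Hamming bound, so no 5-ary code of length 12 with d ≥ 5 can have 369606 codewords.


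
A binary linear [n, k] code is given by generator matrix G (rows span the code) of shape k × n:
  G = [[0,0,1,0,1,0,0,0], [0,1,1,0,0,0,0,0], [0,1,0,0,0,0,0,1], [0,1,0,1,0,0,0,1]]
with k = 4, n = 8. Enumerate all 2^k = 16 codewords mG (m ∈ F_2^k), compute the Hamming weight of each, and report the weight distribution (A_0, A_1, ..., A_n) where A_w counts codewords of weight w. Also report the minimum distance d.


Weight distribution: A_0 = 1, A_1 = 1, A_2 = 6, A_3 = 6, A_4 = 1, A_5 = 1. Minimum distance d = 1.

Enumerate all 2^4 = 16 messages m ∈ F_2^4.
For each, compute codeword c = mG in F_2^8, then tally its weight.
  m = 0000 → c = 00000000, weight = 0.
  m = 1000 → c = 00101000, weight = 2.
  m = 0100 → c = 01100000, weight = 2.
  m = 1100 → c = 01001000, weight = 2.
  m = 0010 → c = 01000001, weight = 2.
  m = 1010 → c = 01101001, weight = 4.
  m = 0110 → c = 00100001, weight = 2.
  m = 1110 → c = 00001001, weight = 2.
  m = 0001 → c = 01010001, weight = 3.
  m = 1001 → c = 01111001, weight = 5.
  m = 0101 → c = 00110001, weight = 3.
  m = 1101 → c = 00011001, weight = 3.
  m = 0011 → c = 00010000, weight = 1.
  m = 1011 → c = 00111000, weight = 3.
  m = 0111 → c = 01110000, weight = 3.
  m = 1111 → c = 01011000, weight = 3.
Tally weights:
  weight 0: 1 codewords.
  weight 1: 1 codewords.
  weight 2: 6 codewords.
  weight 3: 6 codewords.
  weight 4: 1 codewords.
  weight 5: 1 codewords.
Minimum distance d = smallest w > 0 with A_w > 0 = 1.
Sanity: Σ A_w = 16 = 2^4 = 16 ✓.


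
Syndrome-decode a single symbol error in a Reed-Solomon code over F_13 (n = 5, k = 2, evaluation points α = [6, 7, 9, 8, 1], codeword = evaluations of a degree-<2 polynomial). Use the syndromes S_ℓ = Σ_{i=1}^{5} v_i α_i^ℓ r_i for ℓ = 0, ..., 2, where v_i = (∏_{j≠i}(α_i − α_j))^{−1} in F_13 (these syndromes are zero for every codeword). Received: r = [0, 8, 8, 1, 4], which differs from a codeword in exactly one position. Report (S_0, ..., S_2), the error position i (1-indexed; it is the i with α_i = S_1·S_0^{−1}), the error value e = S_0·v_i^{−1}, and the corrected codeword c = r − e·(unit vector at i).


S = (12, 6, 3), error at position 2, error magnitude e = 1, c = [0, 7, 8, 1, 4].

Step 1: column multipliers v_i = (∏_{j≠i}(α_i − α_j))^{−1} mod 13.
  i = 1 (α = 6): (6−7)(6−9)(6−8)(6−1) = (−1)·(−3)·(−2)·5 = −30 ≡ 9, so v_1 = 9^{−1} = 3 (mod 13).
  i = 2 (α = 7): (7−6)(7−9)(7−8)(7−1) = 1·(−2)·(−1)·6 = 12 ≡ 12, so v_2 = 12^{−1} = 12 (mod 13).
  i = 3 (α = 9): (9−6)(9−7)(9−8)(9−1) = 3·2·1·8 = 48 ≡ 9, so v_3 = 9^{−1} = 3 (mod 13).
  i = 4 (α = 8): (8−6)(8−7)(8−9)(8−1) = 2·1·(−1)·7 = −14 ≡ 12, so v_4 = 12^{−1} = 12 (mod 13).
  i = 5 (α = 1): (1−6)(1−7)(1−9)(1−8) = (−5)·(−6)·(−8)·(−7) = 1680 ≡ 3, so v_5 = 3^{−1} = 9 (mod 13).
  v = [3, 12, 3, 12, 9].
Step 2: syndromes of r = [0, 8, 8, 1, 4] (all sums mod 13).
  S_0 = Σ v_i r_i = 3·0 + 12·8 + 3·8 + 12·1 + 9·4 = 168 ≡ 12.
  S_1 = Σ v_i α_i r_i = 3·6·0 + 12·7·8 + 3·9·8 + 12·8·1 + 9·1·4 = 1020 ≡ 6.
  α_i^2 mod 13 = [10, 10, 3, 12, 1].
  S_2 = Σ v_i α_i^2 r_i = 3·10·0 + 12·10·8 + 3·3·8 + 12·12·1 + 9·1·4 = 1212 ≡ 3.
  S = (12, 6, 3) ≠ 0, so r is not a codeword (an error is present).
Step 3: locate the error. For a single error e at position i, S_ℓ = v_i·e·α_i^ℓ, so α_err = S_1/S_0.
  S_0^{−1} = 12^{−1} = 12 (mod 13), so α_err = 6·12 = 72 ≡ 7 = α_2. Error position i = 2.
  Consistency check: S_2/S_1 = 3·11 = 33 ≡ 7 = α_err ✓ (single-error assumption holds).
Step 4: error magnitude e = S_0/v_2 = S_0·∏_{j≠2}(α_2 − α_j) = 12·12 = 144 ≡ 1 (mod 13).
Step 5: correct position 2: c_2 = r_2 − e = 8 − 1 ≡ 7 (mod 13). Hence c = [0, 7, 8, 1, 4].
  Check: interpolating c through the α_i gives m(x) = 10 + 7·x (degree < 2) with m(α_i) = c_i for every i, so c is indeed a codeword.


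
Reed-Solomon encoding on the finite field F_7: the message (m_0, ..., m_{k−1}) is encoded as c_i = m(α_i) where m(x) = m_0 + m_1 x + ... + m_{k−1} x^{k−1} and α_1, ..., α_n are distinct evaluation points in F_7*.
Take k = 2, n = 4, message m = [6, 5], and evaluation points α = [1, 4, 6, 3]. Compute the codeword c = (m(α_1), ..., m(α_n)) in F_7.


c = [4, 5, 1, 0]

Message polynomial: m(x) = 6 + 5·x (mod 7).
For each evaluation point α_i, compute m(α_i) mod 7:
  α_1 = 1: Horner steps 5 → 4, so m(1) = 4.
  α_2 = 4: Horner steps 5 → 5, so m(4) = 5.
  α_3 = 6: Horner steps 5 → 1, so m(6) = 1.
  α_4 = 3: Horner steps 5 → 0, so m(3) = 0.
Codeword c = [4, 5, 1, 0] ∈ F_7^4.


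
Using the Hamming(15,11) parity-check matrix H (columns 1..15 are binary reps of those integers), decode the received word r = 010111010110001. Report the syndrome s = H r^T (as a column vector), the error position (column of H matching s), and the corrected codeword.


s = (0, 0, 1, 1)^T, error position = 3, corrected codeword c = 011111010110001

Compute s = H r^T mod 2 one row at a time:
  s_1 = 1 + 0 + 1 + 1 + 0 + 0 + 0 + 1 = 4 ≡ 0 (mod 2).
  s_2 = 1 + 1 + 1 + 0 + 0 + 0 + 0 + 1 = 4 ≡ 0 (mod 2).
  s_3 = 1 + 0 + 1 + 0 + 1 + 1 + 0 + 1 = 5 ≡ 1 (mod 2).
  s_4 = 0 + 0 + 1 + 0 + 0 + 1 + 0 + 1 = 3 ≡ 1 (mod 2).
s = (0, 0, 1, 1)^T — this equals column 3 of H (binary 0011), so error is at position 3.
Correct: flip bit 3 of r = 010111010110001 to get c = 011111010110001.


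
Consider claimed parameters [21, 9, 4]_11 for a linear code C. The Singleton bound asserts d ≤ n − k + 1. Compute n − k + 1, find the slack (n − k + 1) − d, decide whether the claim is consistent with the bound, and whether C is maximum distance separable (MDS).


Singleton RHS = n − k + 1 = 13, slack = 9, bound satisfied, not MDS.

Singleton bound: d ≤ n − k + 1.
Here n = 21, k = 9, so n − k + 1 = 13.
Given d = 4, check d ≤ 13: YES.
Slack = (n − k + 1) − d = 9.
The code is NOT MDS (slack = 9 > 0).
Description: the claimed parameters are [21, 9, 4]_11; such a code would be non-MDS.


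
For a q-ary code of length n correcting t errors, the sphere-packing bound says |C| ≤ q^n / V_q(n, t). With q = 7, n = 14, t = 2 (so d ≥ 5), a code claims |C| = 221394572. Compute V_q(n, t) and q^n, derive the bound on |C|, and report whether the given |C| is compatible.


V_q(n, t) = 3361, q^n = 678223072849, Hamming bound = 201792047, |C| = 221394572 > bound (violated).

Step 1: Compute V_q(n, t) = Σ_{j=0}^2 C(n, j) (q−1)^j.
  j = 0: C(14,0)·(6)^0 = 1·1 = 1.
  j = 1: C(14,1)·(6)^1 = 14·6 = 84.
  j = 2: C(14,2)·(6)^2 = 91·36 = 3276.
  V_q(n, t) = 1 + 84 + 3276 = 3361.
Step 2: q^n = 7^14 = 678223072849.
Step 3: Hamming bound ⌊q^n / V_q(n,t)⌋ = ⌊678223072849/3361⌋ = 201792047.
Step 4: Compare |C| = 221394572 to 201792047: violated.
The claimed |C| lies above the Hamming bound, so no 7-ary code of length 14 with d ≥ 5 can have 221394572 codewords.


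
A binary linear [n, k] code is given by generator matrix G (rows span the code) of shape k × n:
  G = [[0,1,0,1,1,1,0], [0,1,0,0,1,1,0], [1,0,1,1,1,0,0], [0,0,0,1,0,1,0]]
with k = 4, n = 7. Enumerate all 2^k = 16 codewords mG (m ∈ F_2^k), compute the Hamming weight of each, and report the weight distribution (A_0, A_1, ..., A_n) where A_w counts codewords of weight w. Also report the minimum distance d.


Weight distribution: A_0 = 1, A_1 = 2, A_2 = 2, A_3 = 4, A_4 = 5, A_5 = 2. Minimum distance d = 1.

Enumerate all 2^4 = 16 messages m ∈ F_2^4.
For each, compute codeword c = mG in F_2^7, then tally its weight.
  m = 0000 → c = 0000000, weight = 0.
  m = 1000 → c = 0101110, weight = 4.
  m = 0100 → c = 0100110, weight = 3.
  m = 1100 → c = 0001000, weight = 1.
  m = 0010 → c = 1011100, weight = 4.
  m = 1010 → c = 1110010, weight = 4.
  m = 0110 → c = 1111010, weight = 5.
  m = 1110 → c = 1010100, weight = 3.
  m = 0001 → c = 0001010, weight = 2.
  m = 1001 → c = 0100100, weight = 2.
  m = 0101 → c = 0101100, weight = 3.
  m = 1101 → c = 0000010, weight = 1.
  m = 0011 → c = 1010110, weight = 4.
  m = 1011 → c = 1111000, weight = 4.
  m = 0111 → c = 1110000, weight = 3.
  m = 1111 → c = 1011110, weight = 5.
Tally weights:
  weight 0: 1 codewords.
  weight 1: 2 codewords.
  weight 2: 2 codewords.
  weight 3: 4 codewords.
  weight 4: 5 codewords.
  weight 5: 2 codewords.
Minimum distance d = smallest w > 0 with A_w > 0 = 1.
Sanity: Σ A_w = 16 = 2^4 = 16 ✓.


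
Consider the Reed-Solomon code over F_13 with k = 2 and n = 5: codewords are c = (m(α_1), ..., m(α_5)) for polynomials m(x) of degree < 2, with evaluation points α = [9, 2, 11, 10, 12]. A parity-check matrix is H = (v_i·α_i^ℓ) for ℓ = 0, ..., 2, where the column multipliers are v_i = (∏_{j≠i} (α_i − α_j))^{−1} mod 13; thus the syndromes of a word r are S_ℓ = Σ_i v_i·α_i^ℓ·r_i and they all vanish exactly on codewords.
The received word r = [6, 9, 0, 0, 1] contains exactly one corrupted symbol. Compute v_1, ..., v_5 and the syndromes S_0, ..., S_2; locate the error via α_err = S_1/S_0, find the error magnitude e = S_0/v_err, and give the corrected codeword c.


S = (4, 5, 3), error at position 3, error magnitude e = 6, c = [6, 9, 7, 0, 1].

Step 1: column multipliers v_i = (∏_{j≠i}(α_i − α_j))^{−1} mod 13.
  i = 1 (α = 9): (9−2)(9−11)(9−10)(9−12) = 7·(−2)·(−1)·(−3) = −42 ≡ 10, so v_1 = 10^{−1} = 4 (mod 13).
  i = 2 (α = 2): (2−9)(2−11)(2−10)(2−12) = (−7)·(−9)·(−8)·(−10) = 5040 ≡ 9, so v_2 = 9^{−1} = 3 (mod 13).
  i = 3 (α = 11): (11−9)(11−2)(11−10)(11−12) = 2·9·1·(−1) = −18 ≡ 8, so v_3 = 8^{−1} = 5 (mod 13).
  i = 4 (α = 10): (10−9)(10−2)(10−11)(10−12) = 1·8·(−1)·(−2) = 16 ≡ 3, so v_4 = 3^{−1} = 9 (mod 13).
  i = 5 (α = 12): (12−9)(12−2)(12−11)(12−10) = 3·10·1·2 = 60 ≡ 8, so v_5 = 8^{−1} = 5 (mod 13).
  v = [4, 3, 5, 9, 5].
Step 2: syndromes of r = [6, 9, 0, 0, 1] (all sums mod 13).
  S_0 = Σ v_i r_i = 4·6 + 3·9 + 5·0 + 9·0 + 5·1 = 56 ≡ 4.
  S_1 = Σ v_i α_i r_i = 4·9·6 + 3·2·9 + 5·11·0 + 9·10·0 + 5·12·1 = 330 ≡ 5.
  α_i^2 mod 13 = [3, 4, 4, 9, 1].
  S_2 = Σ v_i α_i^2 r_i = 4·3·6 + 3·4·9 + 5·4·0 + 9·9·0 + 5·1·1 = 185 ≡ 3.
  S = (4, 5, 3) ≠ 0, so r is not a codeword (an error is present).
Step 3: locate the error. For a single error e at position i, S_ℓ = v_i·e·α_i^ℓ, so α_err = S_1/S_0.
  S_0^{−1} = 4^{−1} = 10 (mod 13), so α_err = 5·10 = 50 ≡ 11 = α_3. Error position i = 3.
  Consistency check: S_2/S_1 = 3·8 = 24 ≡ 11 = α_err ✓ (single-error assumption holds).
Step 4: error magnitude e = S_0/v_3 = S_0·∏_{j≠3}(α_3 − α_j) = 4·8 = 32 ≡ 6 (mod 13).
Step 5: correct position 3: c_3 = r_3 − e = 0 − 6 ≡ 7 (mod 13). Hence c = [6, 9, 7, 0, 1].
  Check: interpolating c through the α_i gives m(x) = 8 + 7·x (degree < 2) with m(α_i) = c_i for every i, so c is indeed a codeword.


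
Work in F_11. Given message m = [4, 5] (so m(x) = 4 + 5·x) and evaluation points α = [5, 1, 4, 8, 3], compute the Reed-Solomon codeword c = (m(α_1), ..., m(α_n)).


c = [7, 9, 2, 0, 8]

Message polynomial: m(x) = 4 + 5·x (mod 11).
For each evaluation point α_i, compute m(α_i) mod 11:
  α_1 = 5: Horner steps 5 → 7, so m(5) = 7.
  α_2 = 1: Horner steps 5 → 9, so m(1) = 9.
  α_3 = 4: Horner steps 5 → 2, so m(4) = 2.
  α_4 = 8: Horner steps 5 → 0, so m(8) = 0.
  α_5 = 3: Horner steps 5 → 8, so m(3) = 8.
Codeword c = [7, 9, 2, 0, 8] ∈ F_11^5.


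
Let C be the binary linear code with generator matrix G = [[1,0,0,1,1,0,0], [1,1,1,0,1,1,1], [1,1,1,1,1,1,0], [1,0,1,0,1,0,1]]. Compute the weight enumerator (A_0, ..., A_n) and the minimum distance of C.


Weight distribution: A_0 = 1, A_1 = 1, A_2 = 2, A_3 = 4, A_4 = 3, A_5 = 3, A_6 = 2. Minimum distance d = 1.

Enumerate all 2^4 = 16 messages m ∈ F_2^4.
For each, compute codeword c = mG in F_2^7, then tally its weight.
  m = 0000 → c = 0000000, weight = 0.
  m = 1000 → c = 1001100, weight = 3.
  m = 0100 → c = 1110111, weight = 6.
  m = 1100 → c = 0111011, weight = 5.
  m = 0010 → c = 1111110, weight = 6.
  m = 1010 → c = 0110010, weight = 3.
  m = 0110 → c = 0001001, weight = 2.
  m = 1110 → c = 1000101, weight = 3.
  m = 0001 → c = 1010101, weight = 4.
  m = 1001 → c = 0011001, weight = 3.
  m = 0101 → c = 0100010, weight = 2.
  m = 1101 → c = 1101110, weight = 5.
  m = 0011 → c = 0101011, weight = 4.
  m = 1011 → c = 1100111, weight = 5.
  m = 0111 → c = 1011100, weight = 4.
  m = 1111 → c = 0010000, weight = 1.
Tally weights:
  weight 0: 1 codewords.
  weight 1: 1 codewords.
  weight 2: 2 codewords.
  weight 3: 4 codewords.
  weight 4: 3 codewords.
  weight 5: 3 codewords.
  weight 6: 2 codewords.
Minimum distance d = smallest w > 0 with A_w > 0 = 1.
Sanity: Σ A_w = 16 = 2^4 = 16 ✓.


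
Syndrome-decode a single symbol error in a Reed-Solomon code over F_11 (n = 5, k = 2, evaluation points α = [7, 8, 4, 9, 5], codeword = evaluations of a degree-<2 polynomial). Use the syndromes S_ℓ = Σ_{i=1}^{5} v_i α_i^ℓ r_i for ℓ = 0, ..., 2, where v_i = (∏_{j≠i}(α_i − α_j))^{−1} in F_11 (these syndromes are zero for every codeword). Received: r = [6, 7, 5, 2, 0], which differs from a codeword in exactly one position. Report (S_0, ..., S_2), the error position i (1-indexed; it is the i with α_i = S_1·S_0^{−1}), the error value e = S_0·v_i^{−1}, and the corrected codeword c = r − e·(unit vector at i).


S = (5, 2, 3), error at position 1, error magnitude e = 5, c = [1, 7, 5, 2, 0].

Step 1: column multipliers v_i = (∏_{j≠i}(α_i − α_j))^{−1} mod 11.
  i = 1 (α = 7): (7−8)(7−4)(7−9)(7−5) = (−1)·3·(−2)·2 = 12 ≡ 1, so v_1 = 1^{−1} = 1 (mod 11).
  i = 2 (α = 8): (8−7)(8−4)(8−9)(8−5) = 1·4·(−1)·3 = −12 ≡ 10, so v_2 = 10^{−1} = 10 (mod 11).
  i = 3 (α = 4): (4−7)(4−8)(4−9)(4−5) = (−3)·(−4)·(−5)·(−1) = 60 ≡ 5, so v_3 = 5^{−1} = 9 (mod 11).
  i = 4 (α = 9): (9−7)(9−8)(9−4)(9−5) = 2·1·5·4 = 40 ≡ 7, so v_4 = 7^{−1} = 8 (mod 11).
  i = 5 (α = 5): (5−7)(5−8)(5−4)(5−9) = (−2)·(−3)·1·(−4) = −24 ≡ 9, so v_5 = 9^{−1} = 5 (mod 11).
  v = [1, 10, 9, 8, 5].
Step 2: syndromes of r = [6, 7, 5, 2, 0] (all sums mod 11).
  S_0 = Σ v_i r_i = 1·6 + 10·7 + 9·5 + 8·2 + 5·0 = 137 ≡ 5.
  S_1 = Σ v_i α_i r_i = 1·7·6 + 10·8·7 + 9·4·5 + 8·9·2 + 5·5·0 = 926 ≡ 2.
  α_i^2 mod 11 = [5, 9, 5, 4, 3].
  S_2 = Σ v_i α_i^2 r_i = 1·5·6 + 10·9·7 + 9·5·5 + 8·4·2 + 5·3·0 = 949 ≡ 3.
  S = (5, 2, 3) ≠ 0, so r is not a codeword (an error is present).
Step 3: locate the error. For a single error e at position i, S_ℓ = v_i·e·α_i^ℓ, so α_err = S_1/S_0.
  S_0^{−1} = 5^{−1} = 9 (mod 11), so α_err = 2·9 = 18 ≡ 7 = α_1. Error position i = 1.
  Consistency check: S_2/S_1 = 3·6 = 18 ≡ 7 = α_err ✓ (single-error assumption holds).
Step 4: error magnitude e = S_0/v_1 = S_0·∏_{j≠1}(α_1 − α_j) = 5·1 = 5 ≡ 5 (mod 11).
Step 5: correct position 1: c_1 = r_1 − e = 6 − 5 ≡ 1 (mod 11). Hence c = [1, 7, 5, 2, 0].
  Check: interpolating c through the α_i gives m(x) = 3 + 6·x (degree < 2) with m(α_i) = c_i for every i, so c is indeed a codeword.


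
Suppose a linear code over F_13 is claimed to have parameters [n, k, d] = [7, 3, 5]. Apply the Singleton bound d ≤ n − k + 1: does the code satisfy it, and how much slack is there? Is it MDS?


Singleton RHS = n − k + 1 = 5, slack = 0, bound satisfied, MDS.

Singleton bound: d ≤ n − k + 1.
Here n = 7, k = 3, so n − k + 1 = 5.
Given d = 5, check d ≤ 5: YES.
Slack = (n − k + 1) − d = 0.
The code is MDS (slack = 0).
Description: the claimed parameters are [7, 3, 5]_13; such a code would be MDS (meets Singleton bound).


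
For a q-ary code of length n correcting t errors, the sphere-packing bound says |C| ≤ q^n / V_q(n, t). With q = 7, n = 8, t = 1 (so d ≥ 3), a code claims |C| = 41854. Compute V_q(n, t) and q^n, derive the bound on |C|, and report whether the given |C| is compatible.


V_q(n, t) = 49, q^n = 5764801, Hamming bound = 117649, |C| = 41854 ≤ bound (satisfied).

Step 1: Compute V_q(n, t) = Σ_{j=0}^1 C(n, j) (q−1)^j.
  j = 0: C(8,0)·(6)^0 = 1·1 = 1.
  j = 1: C(8,1)·(6)^1 = 8·6 = 48.
  V_q(n, t) = 1 + 48 = 49.
Step 2: q^n = 7^8 = 5764801.
Step 3: Hamming bound ⌊q^n / V_q(n,t)⌋ = ⌊5764801/49⌋ = 117649.
Step 4: Compare |C| = 41854 to 117649: satisfied.
The claimed |C| lies below the Hamming bound.


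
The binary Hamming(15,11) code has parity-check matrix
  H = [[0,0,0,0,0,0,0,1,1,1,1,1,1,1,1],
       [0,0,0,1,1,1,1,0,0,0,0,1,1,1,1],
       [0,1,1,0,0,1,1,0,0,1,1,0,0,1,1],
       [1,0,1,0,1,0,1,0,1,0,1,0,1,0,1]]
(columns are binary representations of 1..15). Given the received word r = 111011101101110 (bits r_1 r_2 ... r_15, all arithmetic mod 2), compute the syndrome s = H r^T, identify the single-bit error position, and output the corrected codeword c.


s = (1, 0, 0, 0)^T, error position = 8, corrected codeword c = 111011111101110

Compute s = H r^T mod 2 one row at a time:
  s_1 = 0 + 1 + 1 + 0 + 1 + 1 + 1 + 0 = 5 ≡ 1 (mod 2).
  s_2 = 0 + 1 + 1 + 1 + 1 + 1 + 1 + 0 = 6 ≡ 0 (mod 2).
  s_3 = 1 + 1 + 1 + 1 + 1 + 0 + 1 + 0 = 6 ≡ 0 (mod 2).
  s_4 = 1 + 1 + 1 + 1 + 1 + 0 + 1 + 0 = 6 ≡ 0 (mod 2).
s = (1, 0, 0, 0)^T — this equals column 8 of H (binary 1000), so error is at position 8.
Correct: flip bit 8 of r = 111011101101110 to get c = 111011111101110.


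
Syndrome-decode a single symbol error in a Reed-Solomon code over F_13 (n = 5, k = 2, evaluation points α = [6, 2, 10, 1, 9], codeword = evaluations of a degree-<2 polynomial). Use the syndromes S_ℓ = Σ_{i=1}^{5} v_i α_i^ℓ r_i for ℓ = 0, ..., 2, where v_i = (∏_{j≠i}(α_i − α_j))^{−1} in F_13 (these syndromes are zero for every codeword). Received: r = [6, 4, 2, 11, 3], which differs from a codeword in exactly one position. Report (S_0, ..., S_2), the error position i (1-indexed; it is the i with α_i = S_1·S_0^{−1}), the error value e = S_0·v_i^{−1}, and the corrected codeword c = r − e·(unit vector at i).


S = (2, 4, 8), error at position 2, error magnitude e = 7, c = [6, 10, 2, 11, 3].

Step 1: column multipliers v_i = (∏_{j≠i}(α_i − α_j))^{−1} mod 13.
  i = 1 (α = 6): (6−2)(6−10)(6−1)(6−9) = 4·(−4)·5·(−3) = 240 ≡ 6, so v_1 = 6^{−1} = 11 (mod 13).
  i = 2 (α = 2): (2−6)(2−10)(2−1)(2−9) = (−4)·(−8)·1·(−7) = −224 ≡ 10, so v_2 = 10^{−1} = 4 (mod 13).
  i = 3 (α = 10): (10−6)(10−2)(10−1)(10−9) = 4·8·9·1 = 288 ≡ 2, so v_3 = 2^{−1} = 7 (mod 13).
  i = 4 (α = 1): (1−6)(1−2)(1−10)(1−9) = (−5)·(−1)·(−9)·(−8) = 360 ≡ 9, so v_4 = 9^{−1} = 3 (mod 13).
  i = 5 (α = 9): (9−6)(9−2)(9−10)(9−1) = 3·7·(−1)·8 = −168 ≡ 1, so v_5 = 1^{−1} = 1 (mod 13).
  v = [11, 4, 7, 3, 1].
Step 2: syndromes of r = [6, 4, 2, 11, 3] (all sums mod 13).
  S_0 = Σ v_i r_i = 11·6 + 4·4 + 7·2 + 3·11 + 1·3 = 132 ≡ 2.
  S_1 = Σ v_i α_i r_i = 11·6·6 + 4·2·4 + 7·10·2 + 3·1·11 + 1·9·3 = 628 ≡ 4.
  α_i^2 mod 13 = [10, 4, 9, 1, 3].
  S_2 = Σ v_i α_i^2 r_i = 11·10·6 + 4·4·4 + 7·9·2 + 3·1·11 + 1·3·3 = 892 ≡ 8.
  S = (2, 4, 8) ≠ 0, so r is not a codeword (an error is present).
Step 3: locate the error. For a single error e at position i, S_ℓ = v_i·e·α_i^ℓ, so α_err = S_1/S_0.
  S_0^{−1} = 2^{−1} = 7 (mod 13), so α_err = 4·7 = 28 ≡ 2 = α_2. Error position i = 2.
  Consistency check: S_2/S_1 = 8·10 = 80 ≡ 2 = α_err ✓ (single-error assumption holds).
Step 4: error magnitude e = S_0/v_2 = S_0·∏_{j≠2}(α_2 − α_j) = 2·10 = 20 ≡ 7 (mod 13).
Step 5: correct position 2: c_2 = r_2 − e = 4 − 7 ≡ 10 (mod 13). Hence c = [6, 10, 2, 11, 3].
  Check: interpolating c through the α_i gives m(x) = 12 + 12·x (degree < 2) with m(α_i) = c_i for every i, so c is indeed a codeword.


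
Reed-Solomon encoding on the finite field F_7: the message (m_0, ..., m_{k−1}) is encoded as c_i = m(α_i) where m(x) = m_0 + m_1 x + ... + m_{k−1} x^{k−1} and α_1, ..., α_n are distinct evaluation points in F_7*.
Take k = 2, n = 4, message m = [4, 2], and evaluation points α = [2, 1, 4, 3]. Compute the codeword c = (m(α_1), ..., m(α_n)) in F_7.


c = [1, 6, 5, 3]

Message polynomial: m(x) = 4 + 2·x (mod 7).
For each evaluation point α_i, compute m(α_i) mod 7:
  α_1 = 2: Horner steps 2 → 1, so m(2) = 1.
  α_2 = 1: Horner steps 2 → 6, so m(1) = 6.
  α_3 = 4: Horner steps 2 → 5, so m(4) = 5.
  α_4 = 3: Horner steps 2 → 3, so m(3) = 3.
Codeword c = [1, 6, 5, 3] ∈ F_7^4.


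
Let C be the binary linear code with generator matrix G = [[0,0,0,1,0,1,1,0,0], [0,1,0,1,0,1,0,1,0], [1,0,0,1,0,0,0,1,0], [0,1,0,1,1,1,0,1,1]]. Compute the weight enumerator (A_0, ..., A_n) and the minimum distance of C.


Weight distribution: A_0 = 1, A_2 = 1, A_3 = 4, A_4 = 3, A_5 = 4, A_6 = 3. Minimum distance d = 2.

Enumerate all 2^4 = 16 messages m ∈ F_2^4.
For each, compute codeword c = mG in F_2^9, then tally its weight.
  m = 0000 → c = 000000000, weight = 0.
  m = 1000 → c = 000101100, weight = 3.
  m = 0100 → c = 010101010, weight = 4.
  m = 1100 → c = 010000110, weight = 3.
  m = 0010 → c = 100100010, weight = 3.
  m = 1010 → c = 100001110, weight = 4.
  m = 0110 → c = 110001000, weight = 3.
  m = 1110 → c = 110100100, weight = 4.
  m = 0001 → c = 010111011, weight = 6.
  m = 1001 → c = 010010111, weight = 5.
  m = 0101 → c = 000010001, weight = 2.
  m = 1101 → c = 000111101, weight = 5.
  m = 0011 → c = 110011001, weight = 5.
  m = 1011 → c = 110110101, weight = 6.
  m = 0111 → c = 100110011, weight = 5.
  m = 1111 → c = 100011111, weight = 6.
Tally weights:
  weight 0: 1 codewords.
  weight 2: 1 codewords.
  weight 3: 4 codewords.
  weight 4: 3 codewords.
  weight 5: 4 codewords.
  weight 6: 3 codewords.
Minimum distance d = smallest w > 0 with A_w > 0 = 2.
Sanity: Σ A_w = 16 = 2^4 = 16 ✓.


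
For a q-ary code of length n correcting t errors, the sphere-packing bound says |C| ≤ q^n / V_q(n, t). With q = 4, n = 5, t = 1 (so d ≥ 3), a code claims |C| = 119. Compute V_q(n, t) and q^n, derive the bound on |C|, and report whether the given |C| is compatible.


V_q(n, t) = 16, q^n = 1024, Hamming bound = 64, |C| = 119 > bound (violated).

Step 1: Compute V_q(n, t) = Σ_{j=0}^1 C(n, j) (q−1)^j.
  j = 0: C(5,0)·(3)^0 = 1·1 = 1.
  j = 1: C(5,1)·(3)^1 = 5·3 = 15.
  V_q(n, t) = 1 + 15 = 16.
Step 2: q^n = 4^5 = 1024.
Step 3: Hamming bound ⌊q^n / V_q(n,t)⌋ = ⌊1024/16⌋ = 64.
Step 4: Compare |C| = 119 to 64: violated.
The claimed |C| lies above the Hamming bound, so no 4-ary code of length 5 with d ≥ 3 can have 119 codewords.
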